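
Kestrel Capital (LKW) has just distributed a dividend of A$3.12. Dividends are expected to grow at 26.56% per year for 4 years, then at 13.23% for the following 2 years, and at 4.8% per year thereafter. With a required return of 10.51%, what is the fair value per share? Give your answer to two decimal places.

A$132.27

Three-stage DDM. Project D₁…D_6; terminal Gordon value at t=6 with g = 0.048; discount at r = 0.1051.
D_1 = 3.9487
D_2 = 4.9974
D_3 = 6.3248
D_4 = 8.0046
D_5 = 9.0636
D_6 = 10.2627
TV_6 = 10.7554/(0.1051−0.048) = 188.3600
P₀ = Σ Dₜ/(1+r)ᵗ + TV_6/(1+r)^6 = 132.2662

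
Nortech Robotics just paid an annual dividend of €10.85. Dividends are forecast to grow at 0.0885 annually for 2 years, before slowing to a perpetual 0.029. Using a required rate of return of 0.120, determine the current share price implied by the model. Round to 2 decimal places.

Two-stage DDM. Project D₁…D_2 at 0.0885, terminal growth 0.029, discount at r = 0.12.
D_1 = 11.8102
D_2 = 12.8554
Terminal value at t=2: TV = D_3/(r−g) = 13.2282/(0.12−0.029) = 145.3652
P₀ = 11.8102/(1+0.12)^1 + 12.8554/(1+0.12)^2 + 145.3652/(1+0.12)^2 = 136.6774

€136.68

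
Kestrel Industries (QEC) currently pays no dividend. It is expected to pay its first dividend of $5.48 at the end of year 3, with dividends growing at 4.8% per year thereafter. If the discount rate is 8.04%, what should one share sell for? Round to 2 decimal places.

Deferred-dividend DDM. At t=2 the remaining stream is a growing perpetuity with first payment D_3 = 5.48.
V_2 = D_3/(r−g) = 5.48/(0.0804−0.048) = 169.1358
P₀ = V_2/(1+r)^2 = 169.1358/(1+0.0804)^2 = 144.8993

$144.90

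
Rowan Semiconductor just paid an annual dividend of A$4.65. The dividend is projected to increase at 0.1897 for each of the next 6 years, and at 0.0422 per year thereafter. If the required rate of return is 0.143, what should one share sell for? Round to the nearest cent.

A$93.31

Two-stage DDM. Project D₁…D_6 at 0.1897, terminal growth 0.0422, discount at r = 0.143.
D_1 = 5.5321
D_2 = 6.5815
D_3 = 7.8301
D_4 = 9.3154
D_5 = 11.0826
D_6 = 13.1849
Terminal value at t=6: TV = D_7/(r−g) = 13.7413/(0.143−0.0422) = 136.3227
P₀ = 5.5321/(1+0.143)^1 + 6.5815/(1+0.143)^2 + 7.8301/(1+0.143)^3 + 9.3154/(1+0.143)^4 + 11.0826/(1+0.143)^5 + 13.1849/(1+0.143)^6 + 136.3227/(1+0.143)^6 = 93.3079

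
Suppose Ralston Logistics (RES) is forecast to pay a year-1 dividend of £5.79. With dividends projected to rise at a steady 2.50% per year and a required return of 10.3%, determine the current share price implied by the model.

£74.23

Gordon growth model: P₀ = D₁/(r − g), with D₁ = 5.79 given directly.
P₀ = 5.7900 / (0.103 − 0.025) = 5.7900 / 0.078 = 74.2308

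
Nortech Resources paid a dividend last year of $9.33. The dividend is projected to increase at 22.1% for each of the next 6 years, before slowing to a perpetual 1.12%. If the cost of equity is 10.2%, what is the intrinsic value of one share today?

$273.62

Two-stage DDM. Project D₁…D_6 at 0.221, terminal growth 0.0112, discount at r = 0.102.
D_1 = 11.3919
D_2 = 13.9095
D_3 = 16.9836
D_4 = 20.7369
D_5 = 25.3198
D_6 = 30.9155
Terminal value at t=6: TV = D_7/(r−g) = 31.2617/(0.102−0.0112) = 344.2919
P₀ = 11.3919/(1+0.102)^1 + 13.9095/(1+0.102)^2 + 16.9836/(1+0.102)^3 + 20.7369/(1+0.102)^4 + 25.3198/(1+0.102)^5 + 30.9155/(1+0.102)^6 + 344.2919/(1+0.102)^6 = 273.6214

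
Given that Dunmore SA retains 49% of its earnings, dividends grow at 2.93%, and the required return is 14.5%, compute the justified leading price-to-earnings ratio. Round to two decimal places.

4.41

Payout ratio b = 1 − 0.49 = 0.51.
Justified leading P/E = b/(r−g) = 0.51/(0.145−0.0293) = 4.4080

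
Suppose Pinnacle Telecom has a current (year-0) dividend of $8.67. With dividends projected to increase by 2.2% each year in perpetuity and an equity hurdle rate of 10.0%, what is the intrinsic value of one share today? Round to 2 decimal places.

Gordon growth model: P₀ = D₁/(r − g). D₁ = 8.67 × (1 + 0.022) = 8.8607.
P₀ = 8.8607 / (0.1 − 0.022) = 8.8607 / 0.078 = 113.5992

$113.60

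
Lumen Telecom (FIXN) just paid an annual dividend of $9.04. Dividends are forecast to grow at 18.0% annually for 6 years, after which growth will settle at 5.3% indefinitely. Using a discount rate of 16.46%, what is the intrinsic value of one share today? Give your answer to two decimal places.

$149.10

Two-stage DDM. Project D₁…D_6 at 0.18, terminal growth 0.053, discount at r = 0.1646.
D_1 = 10.6672
D_2 = 12.5873
D_3 = 14.8530
D_4 = 17.5266
D_5 = 20.6813
D_6 = 24.4040
Terminal value at t=6: TV = D_7/(r−g) = 25.6974/(0.1646−0.053) = 230.2633
P₀ = 10.6672/(1+0.1646)^1 + 12.5873/(1+0.1646)^2 + 14.8530/(1+0.1646)^3 + 17.5266/(1+0.1646)^4 + 20.6813/(1+0.1646)^5 + 24.4040/(1+0.1646)^6 + 230.2633/(1+0.1646)^6 = 149.0984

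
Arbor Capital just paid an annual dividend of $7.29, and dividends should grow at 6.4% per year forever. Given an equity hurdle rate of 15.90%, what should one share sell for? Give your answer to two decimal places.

$81.65

Gordon growth model: P₀ = D₁/(r − g). D₁ = 7.29 × (1 + 0.064) = 7.7566.
P₀ = 7.7566 / (0.159 − 0.064) = 7.7566 / 0.095 = 81.6480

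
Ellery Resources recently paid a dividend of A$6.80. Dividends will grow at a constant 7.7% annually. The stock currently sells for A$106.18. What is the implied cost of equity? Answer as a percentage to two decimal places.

14.60%

Rearranging the constant-growth DDM: r = D₁/P₀ + g.
D₁ = 6.80 × (1 + 0.077) = 7.3236.
r = 7.3236 / 106.18 + 0.077 = 0.06897 + 0.077 = 0.14597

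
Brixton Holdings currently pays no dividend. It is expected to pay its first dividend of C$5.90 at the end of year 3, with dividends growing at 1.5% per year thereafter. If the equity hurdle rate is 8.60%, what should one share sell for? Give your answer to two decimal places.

Deferred-dividend DDM. At t=2 the remaining stream is a growing perpetuity with first payment D_3 = 5.90.
V_2 = D_3/(r−g) = 5.90/(0.086−0.015) = 83.0986
P₀ = V_2/(1+r)^2 = 83.0986/(1+0.086)^2 = 70.4586

C$70.46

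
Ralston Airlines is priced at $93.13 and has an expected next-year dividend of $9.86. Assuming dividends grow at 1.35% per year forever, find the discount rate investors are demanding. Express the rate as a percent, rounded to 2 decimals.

Rearranging the constant-growth DDM: r = D₁/P₀ + g.
r = 9.8600 / 93.13 + 0.0135 = 0.10587 + 0.0135 = 0.11937

11.94%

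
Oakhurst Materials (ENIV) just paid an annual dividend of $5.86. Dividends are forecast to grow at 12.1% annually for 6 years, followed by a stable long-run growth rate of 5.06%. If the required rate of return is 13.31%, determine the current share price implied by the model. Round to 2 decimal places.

$103.84

Two-stage DDM. Project D₁…D_6 at 0.121, terminal growth 0.0506, discount at r = 0.1331.
D_1 = 6.5691
D_2 = 7.3639
D_3 = 8.2550
D_4 = 9.2538
D_5 = 10.3735
D_6 = 11.6287
Terminal value at t=6: TV = D_7/(r−g) = 12.2171/(0.1331−0.0506) = 148.0863
P₀ = 6.5691/(1+0.1331)^1 + 7.3639/(1+0.1331)^2 + 8.2550/(1+0.1331)^3 + 9.2538/(1+0.1331)^4 + 10.3735/(1+0.1331)^5 + 11.6287/(1+0.1331)^6 + 148.0863/(1+0.1331)^6 = 103.8380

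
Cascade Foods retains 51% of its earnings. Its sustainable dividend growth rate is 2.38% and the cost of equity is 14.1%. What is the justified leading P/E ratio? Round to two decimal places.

4.18

Payout ratio b = 1 − 0.51 = 0.49.
Justified leading P/E = b/(r−g) = 0.49/(0.141−0.0238) = 4.1809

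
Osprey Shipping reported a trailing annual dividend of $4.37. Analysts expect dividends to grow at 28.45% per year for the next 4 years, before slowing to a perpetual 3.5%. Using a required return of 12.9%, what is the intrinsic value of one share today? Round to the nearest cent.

Two-stage DDM. Project D₁…D_4 at 0.2845, terminal growth 0.035, discount at r = 0.129.
D_1 = 5.6133
D_2 = 7.2102
D_3 = 9.2616
D_4 = 11.8965
Terminal value at t=4: TV = D_5/(r−g) = 12.3128/(0.129−0.035) = 130.9877
P₀ = 5.6133/(1+0.129)^1 + 7.2102/(1+0.129)^2 + 9.2616/(1+0.129)^3 + 11.8965/(1+0.129)^4 + 130.9877/(1+0.129)^4 = 105.0088

$105.01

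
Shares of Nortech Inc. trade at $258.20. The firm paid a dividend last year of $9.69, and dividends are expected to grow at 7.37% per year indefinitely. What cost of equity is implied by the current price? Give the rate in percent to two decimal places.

Rearranging the constant-growth DDM: r = D₁/P₀ + g.
D₁ = 9.69 × (1 + 0.0737) = 10.4042.
r = 10.4042 / 258.20 + 0.0737 = 0.04029 + 0.0737 = 0.11399

11.40%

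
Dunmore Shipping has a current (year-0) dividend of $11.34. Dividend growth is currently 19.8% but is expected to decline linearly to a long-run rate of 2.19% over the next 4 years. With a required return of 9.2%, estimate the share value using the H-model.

$222.29

H-model: P₀ = D₀[(1+g_L) + H(g_S−g_L)]/(r−g_L), with H = 4/2 = 2.
P₀ = 11.34 × [(1+0.0219) + 2×(0.198−0.0219)] / (0.092−0.0219)
   = 11.34 × 1.3741 / 0.0701 = 222.2866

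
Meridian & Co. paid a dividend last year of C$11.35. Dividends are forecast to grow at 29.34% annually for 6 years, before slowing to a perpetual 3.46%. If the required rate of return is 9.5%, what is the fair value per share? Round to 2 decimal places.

C$654.97

Two-stage DDM. Project D₁…D_6 at 0.2934, terminal growth 0.0346, discount at r = 0.095.
D_1 = 14.6801
D_2 = 18.9872
D_3 = 24.5581
D_4 = 31.7634
D_5 = 41.0828
D_6 = 53.1365
Terminal value at t=6: TV = D_7/(r−g) = 54.9750/(0.095−0.0346) = 910.1826
P₀ = 14.6801/(1+0.095)^1 + 18.9872/(1+0.095)^2 + 24.5581/(1+0.095)^3 + 31.7634/(1+0.095)^4 + 41.0828/(1+0.095)^5 + 53.1365/(1+0.095)^6 + 910.1826/(1+0.095)^6 = 654.9750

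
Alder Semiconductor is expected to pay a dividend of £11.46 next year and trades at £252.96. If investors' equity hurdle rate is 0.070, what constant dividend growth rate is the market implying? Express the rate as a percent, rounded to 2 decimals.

From P₀ = D₁/(r − g), the implied growth is g = r − D₁/P₀.
g = 0.07 − 11.46/252.96 = 0.07 − 0.04530 = 0.02470

2.47%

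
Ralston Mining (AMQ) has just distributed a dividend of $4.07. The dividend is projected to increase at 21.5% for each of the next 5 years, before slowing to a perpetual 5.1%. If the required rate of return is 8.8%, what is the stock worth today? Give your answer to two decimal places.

$229.47

Two-stage DDM. Project D₁…D_5 at 0.215, terminal growth 0.051, discount at r = 0.088.
D_1 = 4.9451
D_2 = 6.0082
D_3 = 7.3000
D_4 = 8.8695
D_5 = 10.7765
Terminal value at t=5: TV = D_6/(r−g) = 11.3261/(0.088−0.051) = 306.1095
P₀ = 4.9451/(1+0.088)^1 + 6.0082/(1+0.088)^2 + 7.3000/(1+0.088)^3 + 8.8695/(1+0.088)^4 + 10.7765/(1+0.088)^5 + 306.1095/(1+0.088)^5 = 229.4726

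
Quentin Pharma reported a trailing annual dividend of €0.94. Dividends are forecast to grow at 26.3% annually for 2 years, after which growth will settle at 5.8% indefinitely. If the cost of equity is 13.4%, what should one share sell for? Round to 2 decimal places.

€18.45

Two-stage DDM. Project D₁…D_2 at 0.263, terminal growth 0.058, discount at r = 0.134.
D_1 = 1.1872
D_2 = 1.4995
Terminal value at t=2: TV = D_3/(r−g) = 1.5864/(0.134−0.058) = 20.8740
P₀ = 1.1872/(1+0.134)^1 + 1.4995/(1+0.134)^2 + 20.8740/(1+0.134)^2 = 18.4453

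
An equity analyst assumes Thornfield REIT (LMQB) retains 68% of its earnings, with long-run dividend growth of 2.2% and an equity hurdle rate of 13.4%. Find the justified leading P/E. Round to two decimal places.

2.86

Payout ratio b = 1 − 0.68 = 0.32.
Justified leading P/E = b/(r−g) = 0.32/(0.134−0.022) = 2.8571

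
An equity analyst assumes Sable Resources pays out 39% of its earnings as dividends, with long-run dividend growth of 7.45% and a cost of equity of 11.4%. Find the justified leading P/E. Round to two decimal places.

9.87

Justified leading P/E = b/(r−g) = 0.39/(0.114−0.0745) = 9.8734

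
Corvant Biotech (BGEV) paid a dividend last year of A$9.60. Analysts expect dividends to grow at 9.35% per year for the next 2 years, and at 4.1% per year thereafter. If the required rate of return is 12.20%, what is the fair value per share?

A$135.66

Two-stage DDM. Project D₁…D_2 at 0.0935, terminal growth 0.041, discount at r = 0.122.
D_1 = 10.4976
D_2 = 11.4791
Terminal value at t=2: TV = D_3/(r−g) = 11.9498/(0.122−0.041) = 147.5280
P₀ = 10.4976/(1+0.122)^1 + 11.4791/(1+0.122)^2 + 147.5280/(1+0.122)^2 = 135.6642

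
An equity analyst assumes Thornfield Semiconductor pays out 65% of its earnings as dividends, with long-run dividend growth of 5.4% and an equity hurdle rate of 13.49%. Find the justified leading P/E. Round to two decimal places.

8.03

Justified leading P/E = b/(r−g) = 0.65/(0.1349−0.054) = 8.0346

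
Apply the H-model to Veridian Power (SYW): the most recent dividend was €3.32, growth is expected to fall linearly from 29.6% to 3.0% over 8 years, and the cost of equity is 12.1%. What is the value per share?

€76.40

H-model: P₀ = D₀[(1+g_L) + H(g_S−g_L)]/(r−g_L), with H = 8/2 = 4.
P₀ = 3.32 × [(1+0.03) + 4×(0.296−0.03)] / (0.121−0.03)
   = 3.32 × 2.0940 / 0.091 = 76.3965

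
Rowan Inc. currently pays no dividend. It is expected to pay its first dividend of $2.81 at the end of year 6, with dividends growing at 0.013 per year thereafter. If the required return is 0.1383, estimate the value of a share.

Deferred-dividend DDM. At t=5 the remaining stream is a growing perpetuity with first payment D_6 = 2.81.
V_5 = D_6/(r−g) = 2.81/(0.1383−0.013) = 22.4262
P₀ = V_5/(1+r)^5 = 22.4262/(1+0.1383)^5 = 11.7347

$11.73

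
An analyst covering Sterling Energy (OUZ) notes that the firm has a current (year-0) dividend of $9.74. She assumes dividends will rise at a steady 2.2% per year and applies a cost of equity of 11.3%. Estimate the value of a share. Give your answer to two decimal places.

Gordon growth model: P₀ = D₁/(r − g). D₁ = 9.74 × (1 + 0.022) = 9.9543.
P₀ = 9.9543 / (0.113 − 0.022) = 9.9543 / 0.091 = 109.3877

$109.39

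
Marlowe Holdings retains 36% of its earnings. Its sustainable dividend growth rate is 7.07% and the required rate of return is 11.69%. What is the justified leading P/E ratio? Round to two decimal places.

Payout ratio b = 1 − 0.36 = 0.64.
Justified leading P/E = b/(r−g) = 0.64/(0.1169−0.0707) = 13.8528

13.85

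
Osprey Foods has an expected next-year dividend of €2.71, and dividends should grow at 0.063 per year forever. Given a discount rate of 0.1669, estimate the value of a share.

€26.08

Gordon growth model: P₀ = D₁/(r − g), with D₁ = 2.71 given directly.
P₀ = 2.7100 / (0.1669 − 0.063) = 2.7100 / 0.1039 = 26.0828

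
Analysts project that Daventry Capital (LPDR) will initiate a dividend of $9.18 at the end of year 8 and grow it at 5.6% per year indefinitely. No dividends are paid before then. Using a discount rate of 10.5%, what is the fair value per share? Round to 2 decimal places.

$93.13

Deferred-dividend DDM. At t=7 the remaining stream is a growing perpetuity with first payment D_8 = 9.18.
V_7 = D_8/(r−g) = 9.18/(0.105−0.056) = 187.3469
P₀ = V_7/(1+r)^7 = 187.3469/(1+0.105)^7 = 93.1345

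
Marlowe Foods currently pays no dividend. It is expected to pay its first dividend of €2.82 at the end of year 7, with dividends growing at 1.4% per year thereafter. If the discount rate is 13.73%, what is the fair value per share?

€10.57

Deferred-dividend DDM. At t=6 the remaining stream is a growing perpetuity with first payment D_7 = 2.82.
V_6 = D_7/(r−g) = 2.82/(0.1373−0.014) = 22.8710
P₀ = V_6/(1+r)^6 = 22.8710/(1+0.1373)^6 = 10.5690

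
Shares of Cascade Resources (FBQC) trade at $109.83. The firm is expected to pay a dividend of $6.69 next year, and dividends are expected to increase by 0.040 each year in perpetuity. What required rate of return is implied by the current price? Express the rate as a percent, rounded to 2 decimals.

Rearranging the constant-growth DDM: r = D₁/P₀ + g.
r = 6.6900 / 109.83 + 0.04 = 0.06091 + 0.04 = 0.10091

10.09%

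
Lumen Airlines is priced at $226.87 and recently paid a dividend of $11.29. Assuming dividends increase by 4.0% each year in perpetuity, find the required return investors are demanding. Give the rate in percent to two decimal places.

Rearranging the constant-growth DDM: r = D₁/P₀ + g.
D₁ = 11.29 × (1 + 0.04) = 11.7416.
r = 11.7416 / 226.87 + 0.04 = 0.05175 + 0.04 = 0.09175

9.18%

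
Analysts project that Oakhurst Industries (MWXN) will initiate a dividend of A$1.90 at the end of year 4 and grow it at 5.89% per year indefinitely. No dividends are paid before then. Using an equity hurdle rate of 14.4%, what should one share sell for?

Deferred-dividend DDM. At t=3 the remaining stream is a growing perpetuity with first payment D_4 = 1.90.
V_3 = D_4/(r−g) = 1.90/(0.144−0.0589) = 22.3267
P₀ = V_3/(1+r)^3 = 22.3267/(1+0.144)^3 = 14.9123

A$14.91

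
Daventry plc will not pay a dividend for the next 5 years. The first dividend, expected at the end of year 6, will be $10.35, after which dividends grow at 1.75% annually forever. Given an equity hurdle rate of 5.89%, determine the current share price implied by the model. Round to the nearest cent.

$187.79

Deferred-dividend DDM. At t=5 the remaining stream is a growing perpetuity with first payment D_6 = 10.35.
V_5 = D_6/(r−g) = 10.35/(0.0589−0.0175) = 250.0000
P₀ = V_5/(1+r)^5 = 250.0000/(1+0.0589)^5 = 187.7869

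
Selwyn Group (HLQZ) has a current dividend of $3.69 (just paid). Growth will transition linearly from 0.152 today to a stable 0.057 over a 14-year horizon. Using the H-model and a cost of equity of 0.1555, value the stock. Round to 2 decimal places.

H-model: P₀ = D₀[(1+g_L) + H(g_S−g_L)]/(r−g_L), with H = 14/2 = 7.
P₀ = 3.69 × [(1+0.057) + 7×(0.152−0.057)] / (0.1555−0.057)
   = 3.69 × 1.7220 / 0.0985 = 64.5094

$64.51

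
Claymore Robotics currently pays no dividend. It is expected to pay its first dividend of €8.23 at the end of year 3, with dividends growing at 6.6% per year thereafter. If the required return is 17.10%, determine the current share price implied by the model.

Deferred-dividend DDM. At t=2 the remaining stream is a growing perpetuity with first payment D_3 = 8.23.
V_2 = D_3/(r−g) = 8.23/(0.171−0.066) = 78.3810
P₀ = V_2/(1+r)^2 = 78.3810/(1+0.171)^2 = 57.1606

€57.16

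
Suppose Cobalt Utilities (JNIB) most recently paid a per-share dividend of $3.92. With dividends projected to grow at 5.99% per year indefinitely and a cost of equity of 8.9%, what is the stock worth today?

Gordon growth model: P₀ = D₁/(r − g). D₁ = 3.92 × (1 + 0.0599) = 4.1548.
P₀ = 4.1548 / (0.089 − 0.0599) = 4.1548 / 0.0291 = 142.7769

$142.78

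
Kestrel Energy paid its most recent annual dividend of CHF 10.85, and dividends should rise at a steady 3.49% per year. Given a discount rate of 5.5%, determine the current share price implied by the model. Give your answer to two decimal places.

Gordon growth model: P₀ = D₁/(r − g). D₁ = 10.85 × (1 + 0.0349) = 11.2287.
P₀ = 11.2287 / (0.055 − 0.0349) = 11.2287 / 0.0201 = 558.6400

CHF 558.64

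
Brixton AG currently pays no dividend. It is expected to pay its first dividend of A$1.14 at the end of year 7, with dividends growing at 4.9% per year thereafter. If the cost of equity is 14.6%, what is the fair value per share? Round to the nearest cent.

A$5.19

Deferred-dividend DDM. At t=6 the remaining stream is a growing perpetuity with first payment D_7 = 1.14.
V_6 = D_7/(r−g) = 1.14/(0.146−0.049) = 11.7526
P₀ = V_6/(1+r)^6 = 11.7526/(1+0.146)^6 = 5.1883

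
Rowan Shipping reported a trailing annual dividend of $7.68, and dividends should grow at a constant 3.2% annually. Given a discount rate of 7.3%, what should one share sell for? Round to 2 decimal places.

$193.31

Gordon growth model: P₀ = D₁/(r − g). D₁ = 7.68 × (1 + 0.032) = 7.9258.
P₀ = 7.9258 / (0.073 − 0.032) = 7.9258 / 0.041 = 193.3112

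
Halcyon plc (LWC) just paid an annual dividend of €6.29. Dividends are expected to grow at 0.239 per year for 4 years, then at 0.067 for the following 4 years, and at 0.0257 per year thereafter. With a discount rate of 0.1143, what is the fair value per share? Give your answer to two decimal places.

€161.15

Three-stage DDM. Project D₁…D_8; terminal Gordon value at t=8 with g = 0.0257; discount at r = 0.1143.
D_1 = 7.7933
D_2 = 9.6559
D_3 = 11.9637
D_4 = 14.8230
D_5 = 15.8161
D_6 = 16.8758
D_7 = 18.0065
D_8 = 19.2129
TV_8 = 19.7067/(0.1143−0.0257) = 222.4233
P₀ = Σ Dₜ/(1+r)ᵗ + TV_8/(1+r)^8 = 161.1540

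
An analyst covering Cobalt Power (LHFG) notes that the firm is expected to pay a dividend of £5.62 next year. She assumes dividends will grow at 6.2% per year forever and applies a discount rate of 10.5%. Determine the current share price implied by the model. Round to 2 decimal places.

Gordon growth model: P₀ = D₁/(r − g), with D₁ = 5.62 given directly.
P₀ = 5.6200 / (0.105 − 0.062) = 5.6200 / 0.043 = 130.6977

£130.70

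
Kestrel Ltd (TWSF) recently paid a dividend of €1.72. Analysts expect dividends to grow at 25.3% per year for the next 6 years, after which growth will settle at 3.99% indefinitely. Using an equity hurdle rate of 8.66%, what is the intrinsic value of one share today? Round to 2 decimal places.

€107.55

Two-stage DDM. Project D₁…D_6 at 0.253, terminal growth 0.0399, discount at r = 0.0866.
D_1 = 2.1552
D_2 = 2.7004
D_3 = 3.3836
D_4 = 4.2397
D_5 = 5.3123
D_6 = 6.6563
Terminal value at t=6: TV = D_7/(r−g) = 6.9219/(0.0866−0.0399) = 148.2209
P₀ = 2.1552/(1+0.0866)^1 + 2.7004/(1+0.0866)^2 + 3.3836/(1+0.0866)^3 + 4.2397/(1+0.0866)^4 + 5.3123/(1+0.0866)^5 + 6.6563/(1+0.0866)^6 + 148.2209/(1+0.0866)^6 = 107.5518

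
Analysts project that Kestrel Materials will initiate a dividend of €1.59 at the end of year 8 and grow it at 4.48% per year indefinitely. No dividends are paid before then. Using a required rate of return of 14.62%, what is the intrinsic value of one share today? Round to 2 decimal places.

€6.03

Deferred-dividend DDM. At t=7 the remaining stream is a growing perpetuity with first payment D_8 = 1.59.
V_7 = D_8/(r−g) = 1.59/(0.1462−0.0448) = 15.6805
P₀ = V_7/(1+r)^7 = 15.6805/(1+0.1462)^7 = 6.0330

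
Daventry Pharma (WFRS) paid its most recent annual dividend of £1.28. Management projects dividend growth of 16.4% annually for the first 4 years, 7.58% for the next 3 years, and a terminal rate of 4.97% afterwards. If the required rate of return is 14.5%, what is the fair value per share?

£21.45

Three-stage DDM. Project D₁…D_7; terminal Gordon value at t=7 with g = 0.0497; discount at r = 0.145.
D_1 = 1.4899
D_2 = 1.7343
D_3 = 2.0187
D_4 = 2.3498
D_5 = 2.5279
D_6 = 2.7195
D_7 = 2.9256
TV_7 = 3.0710/(0.145−0.0497) = 32.2247
P₀ = Σ Dₜ/(1+r)ᵗ + TV_7/(1+r)^7 = 21.4508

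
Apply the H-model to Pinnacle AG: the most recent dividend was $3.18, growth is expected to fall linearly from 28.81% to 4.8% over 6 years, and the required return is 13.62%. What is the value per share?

$63.76

H-model: P₀ = D₀[(1+g_L) + H(g_S−g_L)]/(r−g_L), with H = 6/2 = 3.
P₀ = 3.18 × [(1+0.048) + 3×(0.2881−0.048)] / (0.1362−0.048)
   = 3.18 × 1.7683 / 0.0882 = 63.7550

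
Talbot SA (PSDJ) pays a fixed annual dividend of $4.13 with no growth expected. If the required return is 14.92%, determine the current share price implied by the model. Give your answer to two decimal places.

Zero-growth DDM (perpetuity): P₀ = D/r = 4.13 / 0.1492 = 27.6810

$27.68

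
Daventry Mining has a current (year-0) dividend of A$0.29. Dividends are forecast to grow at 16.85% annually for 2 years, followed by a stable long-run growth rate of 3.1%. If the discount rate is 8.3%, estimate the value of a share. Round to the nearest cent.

A$7.34

Two-stage DDM. Project D₁…D_2 at 0.1685, terminal growth 0.031, discount at r = 0.083.
D_1 = 0.3389
D_2 = 0.3960
Terminal value at t=2: TV = D_3/(r−g) = 0.4082/(0.083−0.031) = 7.8507
P₀ = 0.3389/(1+0.083)^1 + 0.3960/(1+0.083)^2 + 7.8507/(1+0.083)^2 = 7.3440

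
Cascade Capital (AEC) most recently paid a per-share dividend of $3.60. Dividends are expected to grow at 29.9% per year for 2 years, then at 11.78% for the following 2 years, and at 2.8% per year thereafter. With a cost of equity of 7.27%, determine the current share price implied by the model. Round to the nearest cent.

Three-stage DDM. Project D₁…D_4; terminal Gordon value at t=4 with g = 0.028; discount at r = 0.0727.
D_1 = 4.6764
D_2 = 6.0746
D_3 = 6.7902
D_4 = 7.5901
TV_4 = 7.8027/(0.0727−0.028) = 174.5559
P₀ = Σ Dₜ/(1+r)ᵗ + TV_4/(1+r)^4 = 152.7043

$152.70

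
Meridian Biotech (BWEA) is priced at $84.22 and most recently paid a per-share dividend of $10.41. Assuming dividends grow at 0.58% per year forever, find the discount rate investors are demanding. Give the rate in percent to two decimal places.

Rearranging the constant-growth DDM: r = D₁/P₀ + g.
D₁ = 10.41 × (1 + 0.0058) = 10.4704.
r = 10.4704 / 84.22 + 0.0058 = 0.12432 + 0.0058 = 0.13012

13.01%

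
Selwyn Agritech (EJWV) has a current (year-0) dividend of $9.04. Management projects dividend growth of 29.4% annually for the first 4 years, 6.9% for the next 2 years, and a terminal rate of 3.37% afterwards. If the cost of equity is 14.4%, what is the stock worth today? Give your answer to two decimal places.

$197.52

Three-stage DDM. Project D₁…D_6; terminal Gordon value at t=6 with g = 0.0337; discount at r = 0.144.
D_1 = 11.6978
D_2 = 15.1369
D_3 = 19.5872
D_4 = 25.3458
D_5 = 27.0946
D_6 = 28.9642
TV_6 = 29.9403/(0.144−0.0337) = 271.4438
P₀ = Σ Dₜ/(1+r)ᵗ + TV_6/(1+r)^6 = 197.5153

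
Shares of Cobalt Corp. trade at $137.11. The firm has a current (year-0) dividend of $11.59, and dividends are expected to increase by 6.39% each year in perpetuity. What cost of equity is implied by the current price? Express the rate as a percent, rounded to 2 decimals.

15.38%

Rearranging the constant-growth DDM: r = D₁/P₀ + g.
D₁ = 11.59 × (1 + 0.0639) = 12.3306.
r = 12.3306 / 137.11 + 0.0639 = 0.08993 + 0.0639 = 0.15383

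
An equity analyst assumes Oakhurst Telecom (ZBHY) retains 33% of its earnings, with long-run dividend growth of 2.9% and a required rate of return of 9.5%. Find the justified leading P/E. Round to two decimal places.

10.15

Payout ratio b = 1 − 0.33 = 0.67.
Justified leading P/E = b/(r−g) = 0.67/(0.095−0.029) = 10.1515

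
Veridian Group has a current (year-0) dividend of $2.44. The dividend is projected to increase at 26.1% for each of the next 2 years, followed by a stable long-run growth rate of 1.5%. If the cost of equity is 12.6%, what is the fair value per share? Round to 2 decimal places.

Two-stage DDM. Project D₁…D_2 at 0.261, terminal growth 0.015, discount at r = 0.126.
D_1 = 3.0768
D_2 = 3.8799
Terminal value at t=2: TV = D_3/(r−g) = 3.9381/(0.126−0.015) = 35.4783
P₀ = 3.0768/(1+0.126)^1 + 3.8799/(1+0.126)^2 + 35.4783/(1+0.126)^2 = 33.7752

$33.78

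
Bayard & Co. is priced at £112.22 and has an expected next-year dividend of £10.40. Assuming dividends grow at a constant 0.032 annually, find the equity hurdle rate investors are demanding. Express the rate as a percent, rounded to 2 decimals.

Rearranging the constant-growth DDM: r = D₁/P₀ + g.
r = 10.4000 / 112.22 + 0.032 = 0.09268 + 0.032 = 0.12468

12.47%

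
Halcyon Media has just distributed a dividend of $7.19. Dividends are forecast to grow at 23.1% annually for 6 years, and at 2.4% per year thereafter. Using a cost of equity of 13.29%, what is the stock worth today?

$169.55

Two-stage DDM. Project D₁…D_6 at 0.231, terminal growth 0.024, discount at r = 0.1329.
D_1 = 8.8509
D_2 = 10.8954
D_3 = 13.4123
D_4 = 16.5105
D_5 = 20.3245
D_6 = 25.0194
Terminal value at t=6: TV = D_7/(r−g) = 25.6199/(0.1329−0.024) = 235.2606
P₀ = 8.8509/(1+0.1329)^1 + 10.8954/(1+0.1329)^2 + 13.4123/(1+0.1329)^3 + 16.5105/(1+0.1329)^4 + 20.3245/(1+0.1329)^5 + 25.0194/(1+0.1329)^6 + 235.2606/(1+0.1329)^6 = 169.5491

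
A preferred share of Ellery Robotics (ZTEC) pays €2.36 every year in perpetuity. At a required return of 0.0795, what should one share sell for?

Zero-growth DDM (perpetuity): P₀ = D/r = 2.36 / 0.0795 = 29.6855

€29.69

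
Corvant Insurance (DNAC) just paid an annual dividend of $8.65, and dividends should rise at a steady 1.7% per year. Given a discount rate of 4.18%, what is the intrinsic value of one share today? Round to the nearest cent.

Gordon growth model: P₀ = D₁/(r − g). D₁ = 8.65 × (1 + 0.017) = 8.7970.
P₀ = 8.7970 / (0.0418 − 0.017) = 8.7970 / 0.0248 = 354.7198

$354.72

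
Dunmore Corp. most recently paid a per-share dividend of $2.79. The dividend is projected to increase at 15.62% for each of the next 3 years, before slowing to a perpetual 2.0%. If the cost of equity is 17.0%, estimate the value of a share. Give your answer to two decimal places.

$26.48

Two-stage DDM. Project D₁…D_3 at 0.1562, terminal growth 0.02, discount at r = 0.17.
D_1 = 3.2258
D_2 = 3.7297
D_3 = 4.3122
Terminal value at t=3: TV = D_4/(r−g) = 4.3985/(0.17−0.02) = 29.3232
P₀ = 3.2258/(1+0.17)^1 + 3.7297/(1+0.17)^2 + 4.3122/(1+0.17)^3 + 29.3232/(1+0.17)^3 = 26.4827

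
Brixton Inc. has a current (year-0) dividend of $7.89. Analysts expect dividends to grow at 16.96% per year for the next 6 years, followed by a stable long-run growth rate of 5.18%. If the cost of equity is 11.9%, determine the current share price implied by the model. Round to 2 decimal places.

$216.44

Two-stage DDM. Project D₁…D_6 at 0.1696, terminal growth 0.0518, discount at r = 0.119.
D_1 = 9.2281
D_2 = 10.7932
D_3 = 12.6238
D_4 = 14.7648
D_5 = 17.2689
D_6 = 20.1977
Terminal value at t=6: TV = D_7/(r−g) = 21.2439/(0.119−0.0518) = 316.1295
P₀ = 9.2281/(1+0.119)^1 + 10.7932/(1+0.119)^2 + 12.6238/(1+0.119)^3 + 14.7648/(1+0.119)^4 + 17.2689/(1+0.119)^5 + 20.1977/(1+0.119)^6 + 316.1295/(1+0.119)^6 = 216.4450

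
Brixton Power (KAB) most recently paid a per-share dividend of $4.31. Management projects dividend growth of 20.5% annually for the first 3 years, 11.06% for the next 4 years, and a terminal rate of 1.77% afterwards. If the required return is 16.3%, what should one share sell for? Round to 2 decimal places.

Three-stage DDM. Project D₁…D_7; terminal Gordon value at t=7 with g = 0.0177; discount at r = 0.163.
D_1 = 5.1936
D_2 = 6.2582
D_3 = 7.5412
D_4 = 8.3752
D_5 = 9.3015
D_6 = 10.3303
D_7 = 11.4728
TV_7 = 11.6759/(0.163−0.0177) = 80.3569
P₀ = Σ Dₜ/(1+r)ᵗ + TV_7/(1+r)^7 = 58.9210

$58.92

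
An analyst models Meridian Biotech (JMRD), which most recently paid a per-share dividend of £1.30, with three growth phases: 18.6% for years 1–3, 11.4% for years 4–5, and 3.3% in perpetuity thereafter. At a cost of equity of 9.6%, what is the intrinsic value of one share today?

Three-stage DDM. Project D₁…D_5; terminal Gordon value at t=5 with g = 0.033; discount at r = 0.096.
D_1 = 1.5418
D_2 = 1.8286
D_3 = 2.1687
D_4 = 2.4159
D_5 = 2.6913
TV_5 = 2.7801/(0.096−0.033) = 44.1294
P₀ = Σ Dₜ/(1+r)ᵗ + TV_5/(1+r)^5 = 35.8570

£35.86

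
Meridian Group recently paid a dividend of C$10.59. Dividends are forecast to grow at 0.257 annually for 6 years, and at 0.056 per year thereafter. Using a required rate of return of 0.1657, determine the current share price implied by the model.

Two-stage DDM. Project D₁…D_6 at 0.257, terminal growth 0.056, discount at r = 0.1657.
D_1 = 13.3116
D_2 = 16.7327
D_3 = 21.0330
D_4 = 26.4385
D_5 = 33.2332
D_6 = 41.7742
Terminal value at t=6: TV = D_7/(r−g) = 44.1135/(0.1657−0.056) = 402.1286
P₀ = 13.3116/(1+0.1657)^1 + 16.7327/(1+0.1657)^2 + 21.0330/(1+0.1657)^3 + 26.4385/(1+0.1657)^4 + 33.2332/(1+0.1657)^5 + 41.7742/(1+0.1657)^6 + 402.1286/(1+0.1657)^6 = 243.6854

C$243.69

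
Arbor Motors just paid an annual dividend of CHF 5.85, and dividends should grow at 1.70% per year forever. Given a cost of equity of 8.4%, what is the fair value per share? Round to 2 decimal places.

CHF 88.80

Gordon growth model: P₀ = D₁/(r − g). D₁ = 5.85 × (1 + 0.017) = 5.9494.
P₀ = 5.9494 / (0.084 − 0.017) = 5.9494 / 0.067 = 88.7978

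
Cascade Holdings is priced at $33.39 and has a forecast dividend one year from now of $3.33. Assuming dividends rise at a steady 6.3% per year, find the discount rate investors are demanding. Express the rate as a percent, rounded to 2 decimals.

16.27%

Rearranging the constant-growth DDM: r = D₁/P₀ + g.
r = 3.3300 / 33.39 + 0.063 = 0.09973 + 0.063 = 0.16273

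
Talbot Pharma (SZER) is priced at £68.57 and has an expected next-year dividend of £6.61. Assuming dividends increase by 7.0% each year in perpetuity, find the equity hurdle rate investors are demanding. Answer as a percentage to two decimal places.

16.64%

Rearranging the constant-growth DDM: r = D₁/P₀ + g.
r = 6.6100 / 68.57 + 0.07 = 0.09640 + 0.07 = 0.16640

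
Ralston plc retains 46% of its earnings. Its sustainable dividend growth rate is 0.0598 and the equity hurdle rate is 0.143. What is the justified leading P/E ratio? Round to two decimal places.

6.49

Payout ratio b = 1 − 0.46 = 0.54.
Justified leading P/E = b/(r−g) = 0.54/(0.143−0.0598) = 6.4904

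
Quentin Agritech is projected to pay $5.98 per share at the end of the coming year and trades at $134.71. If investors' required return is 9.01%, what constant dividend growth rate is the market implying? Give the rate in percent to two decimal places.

4.57%

From P₀ = D₁/(r − g), the implied growth is g = r − D₁/P₀.
g = 0.0901 − 5.98/134.71 = 0.0901 − 0.04439 = 0.04571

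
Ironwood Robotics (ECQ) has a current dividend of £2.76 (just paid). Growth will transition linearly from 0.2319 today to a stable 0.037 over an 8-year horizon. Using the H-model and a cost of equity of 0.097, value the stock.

£83.56

H-model: P₀ = D₀[(1+g_L) + H(g_S−g_L)]/(r−g_L), with H = 8/2 = 4.
P₀ = 2.76 × [(1+0.037) + 4×(0.2319−0.037)] / (0.097−0.037)
   = 2.76 × 1.8166 / 0.06 = 83.5636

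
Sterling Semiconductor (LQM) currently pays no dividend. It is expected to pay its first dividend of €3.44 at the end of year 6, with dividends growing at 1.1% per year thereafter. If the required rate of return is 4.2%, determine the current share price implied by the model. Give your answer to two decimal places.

€90.34

Deferred-dividend DDM. At t=5 the remaining stream is a growing perpetuity with first payment D_6 = 3.44.
V_5 = D_6/(r−g) = 3.44/(0.042−0.011) = 110.9677
P₀ = V_5/(1+r)^5 = 110.9677/(1+0.042)^5 = 90.3354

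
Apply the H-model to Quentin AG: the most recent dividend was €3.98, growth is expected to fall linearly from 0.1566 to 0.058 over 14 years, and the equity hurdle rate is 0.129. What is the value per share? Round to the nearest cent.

H-model: P₀ = D₀[(1+g_L) + H(g_S−g_L)]/(r−g_L), with H = 14/2 = 7.
P₀ = 3.98 × [(1+0.058) + 7×(0.1566−0.058)] / (0.129−0.058)
   = 3.98 × 1.7482 / 0.071 = 97.9977

€98.00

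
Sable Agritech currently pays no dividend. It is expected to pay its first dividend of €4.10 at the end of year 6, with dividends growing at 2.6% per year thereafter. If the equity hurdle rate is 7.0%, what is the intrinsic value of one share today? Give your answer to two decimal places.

Deferred-dividend DDM. At t=5 the remaining stream is a growing perpetuity with first payment D_6 = 4.10.
V_5 = D_6/(r−g) = 4.10/(0.07−0.026) = 93.1818
P₀ = V_5/(1+r)^5 = 93.1818/(1+0.07)^5 = 66.4373

€66.44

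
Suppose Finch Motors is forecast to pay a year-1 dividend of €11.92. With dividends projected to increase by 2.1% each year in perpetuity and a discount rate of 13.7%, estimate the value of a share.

€102.76

Gordon growth model: P₀ = D₁/(r − g), with D₁ = 11.92 given directly.
P₀ = 11.9200 / (0.137 − 0.021) = 11.9200 / 0.116 = 102.7586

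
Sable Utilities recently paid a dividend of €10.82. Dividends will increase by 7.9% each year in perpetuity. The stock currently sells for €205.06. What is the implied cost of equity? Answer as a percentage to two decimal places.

Rearranging the constant-growth DDM: r = D₁/P₀ + g.
D₁ = 10.82 × (1 + 0.079) = 11.6748.
r = 11.6748 / 205.06 + 0.079 = 0.05693 + 0.079 = 0.13593

13.59%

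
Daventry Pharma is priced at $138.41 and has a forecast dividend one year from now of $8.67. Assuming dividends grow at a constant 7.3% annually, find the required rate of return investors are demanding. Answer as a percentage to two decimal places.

13.56%

Rearranging the constant-growth DDM: r = D₁/P₀ + g.
r = 8.6700 / 138.41 + 0.073 = 0.06264 + 0.073 = 0.13564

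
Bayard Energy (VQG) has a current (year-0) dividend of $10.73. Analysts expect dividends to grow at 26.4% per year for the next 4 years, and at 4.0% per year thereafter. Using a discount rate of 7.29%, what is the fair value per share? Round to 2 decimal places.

$719.16

Two-stage DDM. Project D₁…D_4 at 0.264, terminal growth 0.04, discount at r = 0.0729.
D_1 = 13.5627
D_2 = 17.1433
D_3 = 21.6691
D_4 = 27.3897
Terminal value at t=4: TV = D_5/(r−g) = 28.4853/(0.0729−0.04) = 865.8157
P₀ = 13.5627/(1+0.0729)^1 + 17.1433/(1+0.0729)^2 + 21.6691/(1+0.0729)^3 + 27.3897/(1+0.0729)^4 + 865.8157/(1+0.0729)^4 = 719.1639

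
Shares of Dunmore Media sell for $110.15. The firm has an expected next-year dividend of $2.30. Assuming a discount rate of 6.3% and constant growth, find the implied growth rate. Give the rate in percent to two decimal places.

From P₀ = D₁/(r − g), the implied growth is g = r − D₁/P₀.
g = 0.063 − 2.30/110.15 = 0.063 − 0.02088 = 0.04212

4.21%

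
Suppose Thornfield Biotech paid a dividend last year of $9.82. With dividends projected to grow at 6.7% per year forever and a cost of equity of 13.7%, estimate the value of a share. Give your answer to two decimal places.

Gordon growth model: P₀ = D₁/(r − g). D₁ = 9.82 × (1 + 0.067) = 10.4779.
P₀ = 10.4779 / (0.137 − 0.067) = 10.4779 / 0.07 = 149.6849

$149.68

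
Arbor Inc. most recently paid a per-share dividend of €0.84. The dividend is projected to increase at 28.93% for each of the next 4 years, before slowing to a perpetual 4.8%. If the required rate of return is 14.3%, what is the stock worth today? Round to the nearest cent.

€19.58

Two-stage DDM. Project D₁…D_4 at 0.2893, terminal growth 0.048, discount at r = 0.143.
D_1 = 1.0830
D_2 = 1.3963
D_3 = 1.8003
D_4 = 2.3211
Terminal value at t=4: TV = D_5/(r−g) = 2.4325/(0.143−0.048) = 25.6055
P₀ = 1.0830/(1+0.143)^1 + 1.3963/(1+0.143)^2 + 1.8003/(1+0.143)^3 + 2.3211/(1+0.143)^4 + 25.6055/(1+0.143)^4 = 19.5838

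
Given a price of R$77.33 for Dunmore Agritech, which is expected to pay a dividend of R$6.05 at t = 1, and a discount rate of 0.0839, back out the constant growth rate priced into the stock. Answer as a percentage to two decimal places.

From P₀ = D₁/(r − g), the implied growth is g = r − D₁/P₀.
g = 0.0839 − 6.05/77.33 = 0.0839 − 0.07824 = 0.00566

0.57%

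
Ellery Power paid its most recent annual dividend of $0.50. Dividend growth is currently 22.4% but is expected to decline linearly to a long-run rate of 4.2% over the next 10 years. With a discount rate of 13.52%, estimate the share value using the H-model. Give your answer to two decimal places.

$10.47

H-model: P₀ = D₀[(1+g_L) + H(g_S−g_L)]/(r−g_L), with H = 10/2 = 5.
P₀ = 0.50 × [(1+0.042) + 5×(0.224−0.042)] / (0.1352−0.042)
   = 0.50 × 1.9520 / 0.0932 = 10.4721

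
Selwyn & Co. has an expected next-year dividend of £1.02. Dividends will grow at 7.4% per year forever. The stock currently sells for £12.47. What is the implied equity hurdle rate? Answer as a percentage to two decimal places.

Rearranging the constant-growth DDM: r = D₁/P₀ + g.
r = 1.0200 / 12.47 + 0.074 = 0.08180 + 0.074 = 0.15580

15.58%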